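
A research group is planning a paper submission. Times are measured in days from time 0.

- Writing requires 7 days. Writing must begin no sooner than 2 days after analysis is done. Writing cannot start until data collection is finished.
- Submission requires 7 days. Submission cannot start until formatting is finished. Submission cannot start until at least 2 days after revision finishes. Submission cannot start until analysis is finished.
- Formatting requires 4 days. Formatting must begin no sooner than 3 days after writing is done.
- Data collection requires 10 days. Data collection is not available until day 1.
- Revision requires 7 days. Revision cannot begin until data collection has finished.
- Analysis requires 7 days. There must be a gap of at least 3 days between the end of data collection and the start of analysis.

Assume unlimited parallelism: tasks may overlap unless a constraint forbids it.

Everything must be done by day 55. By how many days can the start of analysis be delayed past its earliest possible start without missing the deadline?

Data collection cannot begin until its own release at day 1. It runs from day 1 to 1 + 10 = day 11.
After data collection (finishes day 11, plus 3-day gap → day 14), analysis can start at day 14 and finishes at day 21.

Working backward from the deadline:
Submission must finish by day 55; it takes 7 days, so it must start by 55 − 7 = day 48.
Since submission (must start by day 48) depends on it, formatting must finish by day 48. Backing off its 4-day duration gives a latest start of day 44.
Writing feeds into formatting (must start by day 44, minus 3-day gap → day 41); so writing must finish by day 41 and therefore start by day 34.
Analysis feeds writing (must start by day 34, minus 2-day gap → day 32); submission (must start by day 48). Taking the minimum, analysis must finish by day 32 and start by 32 − 7 = day 25.
So analysis can start as early as day 14 and as late as day 25, giving 25 − 14 = 11 days of slack.

11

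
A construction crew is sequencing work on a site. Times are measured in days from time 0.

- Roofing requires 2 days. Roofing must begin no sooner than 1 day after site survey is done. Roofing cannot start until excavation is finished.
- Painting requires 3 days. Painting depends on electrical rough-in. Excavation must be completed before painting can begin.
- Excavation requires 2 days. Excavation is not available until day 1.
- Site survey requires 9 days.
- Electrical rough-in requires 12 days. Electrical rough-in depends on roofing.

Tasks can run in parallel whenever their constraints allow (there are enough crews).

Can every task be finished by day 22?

No

Excavation waits on its own release at day 1, so it starts at day 1 and finishes at 1 + 2 = day 3.
Nothing blocks site survey, so it runs from day 0 to day 9.
Roofing needs all of site survey (finishes day 9, plus 1-day gap → day 10); excavation (finishes day 3). That puts its earliest start at day 10; it finishes at 10 + 2 = day 12.
Electrical rough-in waits on roofing (finishes day 12), so it starts at day 12 and finishes at 12 + 12 = day 24.
Painting needs all of electrical rough-in (finishes day 24); excavation (finishes day 3). That puts its earliest start at day 24; it finishes at 24 + 3 = day 27.
The earliest everything can be done is day 27, which is after the deadline of 22, so it is not possible.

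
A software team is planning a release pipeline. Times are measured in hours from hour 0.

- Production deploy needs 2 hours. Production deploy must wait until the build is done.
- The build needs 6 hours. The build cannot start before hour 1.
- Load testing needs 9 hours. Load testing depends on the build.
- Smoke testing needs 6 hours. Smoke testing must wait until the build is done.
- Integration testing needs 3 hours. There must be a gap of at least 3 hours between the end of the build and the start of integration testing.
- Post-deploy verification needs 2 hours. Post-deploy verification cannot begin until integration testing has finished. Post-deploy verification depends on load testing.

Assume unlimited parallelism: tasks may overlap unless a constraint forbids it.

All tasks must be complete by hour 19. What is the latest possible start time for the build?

2

Post-deploy verification has no dependents, so it just needs to finish by hour 19. Starting by 19 − 2 = hour 17 achieves that.
Integration testing has to be done before post-deploy verification (must start by hour 17). That means finishing by hour 17, i.e. starting by 17 − 3 = hour 14.
Smoke testing has no dependents, so it just needs to finish by hour 19. Starting by 19 − 6 = hour 13 achieves that.
Since post-deploy verification (must start by hour 17) depends on it, load testing must finish by hour 17. Backing off its 9-hour duration gives a latest start of hour 8.
Production deploy has no dependents, so it just needs to finish by hour 19. Starting by 19 − 2 = hour 17 achieves that.
The build feeds integration testing (must start by hour 14, minus 3-hour gap → hour 11); smoke testing (must start by hour 13); load testing (must start by hour 8); production deploy (must start by hour 17). Taking the minimum, the build must finish by hour 8 and start by 8 − 6 = hour 2.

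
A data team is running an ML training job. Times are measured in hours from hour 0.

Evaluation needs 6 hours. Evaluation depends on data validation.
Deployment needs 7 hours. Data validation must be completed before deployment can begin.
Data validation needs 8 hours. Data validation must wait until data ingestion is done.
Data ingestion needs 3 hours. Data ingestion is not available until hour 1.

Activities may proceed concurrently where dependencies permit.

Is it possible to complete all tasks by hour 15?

No

After its own release at hour 1, data ingestion can start at hour 1 and finishes at hour 4.
After data ingestion (finishes hour 4), data validation can start at hour 4 and finishes at hour 12.
Deployment waits on data validation (finishes hour 12), so it starts at hour 12 and finishes at 12 + 7 = hour 19.
Evaluation cannot begin until data validation (finishes hour 12). It runs from hour 12 to 12 + 6 = hour 18.
The earliest everything can be done is hour 19, which is after the deadline of 15, so it is not possible.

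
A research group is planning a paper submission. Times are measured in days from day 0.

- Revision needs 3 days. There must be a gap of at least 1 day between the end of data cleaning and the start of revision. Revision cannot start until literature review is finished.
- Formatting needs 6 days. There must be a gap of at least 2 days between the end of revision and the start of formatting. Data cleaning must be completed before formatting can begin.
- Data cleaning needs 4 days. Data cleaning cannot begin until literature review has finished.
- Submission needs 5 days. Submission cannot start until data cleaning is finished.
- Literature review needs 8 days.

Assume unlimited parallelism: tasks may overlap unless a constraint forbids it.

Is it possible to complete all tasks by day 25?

Yes

Nothing blocks literature review, so it runs from day 0 to day 8.
After literature review (finishes day 8), data cleaning can start at day 8 and finishes at day 12.
After data cleaning (finishes day 12), submission can start at day 12 and finishes at day 17.
Revision needs all of data cleaning (finishes day 12, plus 1-day gap → day 13); literature review (finishes day 8). That puts its earliest start at day 13; it finishes at 13 + 3 = day 16.
Formatting has to wait for revision (finishes day 16, plus 2-day gap → day 18); data cleaning (finishes day 12). The latest of these is day 18, so formatting runs day 18 to 18 + 6 = day 24.
Every task is finished by day 24, which is no later than the deadline of 25, so the schedule is feasible.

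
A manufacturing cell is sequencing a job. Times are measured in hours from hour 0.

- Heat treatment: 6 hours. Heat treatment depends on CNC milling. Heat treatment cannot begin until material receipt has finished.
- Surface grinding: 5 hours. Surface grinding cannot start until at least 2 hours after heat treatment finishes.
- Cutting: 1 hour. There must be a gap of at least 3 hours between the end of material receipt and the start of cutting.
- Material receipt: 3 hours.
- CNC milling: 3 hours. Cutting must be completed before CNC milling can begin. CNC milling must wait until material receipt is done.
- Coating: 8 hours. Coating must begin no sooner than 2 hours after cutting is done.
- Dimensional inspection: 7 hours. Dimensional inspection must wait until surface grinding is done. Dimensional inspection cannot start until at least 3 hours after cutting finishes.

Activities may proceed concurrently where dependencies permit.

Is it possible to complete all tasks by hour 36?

Nothing blocks material receipt, so it runs from hour 0 to hour 3.
Cutting waits on material receipt (finishes hour 3, plus 3-hour gap → hour 6), so it starts at hour 6 and finishes at 6 + 1 = hour 7.
Coating cannot begin until cutting (finishes hour 7, plus 2-hour gap → hour 9). It runs from hour 9 to 9 + 8 = hour 17.
CNC milling has to wait for cutting (finishes hour 7); material receipt (finishes hour 3). The latest of these is hour 7, so CNC milling runs hour 7 to 7 + 3 = hour 10.
Heat treatment needs all of CNC milling (finishes hour 10); material receipt (finishes hour 3). That puts its earliest start at hour 10; it finishes at 10 + 6 = hour 16.
Surface grinding waits on heat treatment (finishes hour 16, plus 2-hour gap → hour 18), so it starts at hour 18 and finishes at 18 + 5 = hour 23.
Dimensional inspection needs all of surface grinding (finishes hour 23); cutting (finishes hour 7, plus 3-hour gap → hour 10). That puts its earliest start at hour 23; it finishes at 23 + 7 = hour 30.
Every task is finished by hour 30, which is no later than the deadline of 36, so the schedule is feasible.

Yes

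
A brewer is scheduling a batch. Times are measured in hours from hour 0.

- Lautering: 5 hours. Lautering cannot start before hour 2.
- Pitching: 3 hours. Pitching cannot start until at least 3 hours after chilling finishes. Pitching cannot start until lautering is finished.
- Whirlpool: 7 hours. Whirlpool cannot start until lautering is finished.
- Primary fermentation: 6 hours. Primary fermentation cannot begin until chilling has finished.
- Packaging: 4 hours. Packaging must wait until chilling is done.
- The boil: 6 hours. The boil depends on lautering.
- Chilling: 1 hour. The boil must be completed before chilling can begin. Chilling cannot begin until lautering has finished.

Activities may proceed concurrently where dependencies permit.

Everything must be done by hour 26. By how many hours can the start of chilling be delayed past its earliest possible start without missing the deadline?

6

Lautering cannot begin until its own release at hour 2. It runs from hour 2 to 2 + 5 = hour 7.
After lautering (finishes hour 7), the boil can start at hour 7 and finishes at hour 13.
For chilling: the boil (finishes hour 13); lautering (finishes hour 7). Taking the maximum gives a start of hour 13, and it finishes at 13 + 1 = hour 14.

Working backward from the deadline:
Pitching must finish by hour 26; it takes 3 hours, so it must start by 26 − 3 = hour 23.
To finish by hour 26, primary fermentation (duration 6) must start no later than hour 20.
Packaging has no dependents, so it just needs to finish by hour 26. Starting by 26 − 4 = hour 22 achieves that.
Chilling must finish in time for pitching (must start by hour 23, minus 3-hour gap → hour 20); primary fermentation (must start by hour 20); packaging (must start by hour 22). The tightest is hour 20, so chilling must start by 20 − 1 = hour 19.
So chilling can start as early as hour 13 and as late as hour 19, giving 19 − 13 = 6 hours of slack.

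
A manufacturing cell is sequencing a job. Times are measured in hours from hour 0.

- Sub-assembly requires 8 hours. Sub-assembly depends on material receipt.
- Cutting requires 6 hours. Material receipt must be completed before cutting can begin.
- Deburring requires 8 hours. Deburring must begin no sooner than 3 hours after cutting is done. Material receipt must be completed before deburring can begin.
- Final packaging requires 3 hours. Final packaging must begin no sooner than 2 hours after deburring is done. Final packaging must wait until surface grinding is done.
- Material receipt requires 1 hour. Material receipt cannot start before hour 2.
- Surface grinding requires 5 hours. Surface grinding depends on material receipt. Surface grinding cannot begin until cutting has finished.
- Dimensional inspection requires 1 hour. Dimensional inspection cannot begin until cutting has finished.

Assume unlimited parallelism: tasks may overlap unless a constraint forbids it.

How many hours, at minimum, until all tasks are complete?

25

Material receipt cannot begin until its own release at hour 2. It runs from hour 2 to 2 + 1 = hour 3.
After material receipt (finishes hour 3), sub-assembly can start at hour 3 and finishes at hour 11.
After material receipt (finishes hour 3), cutting can start at hour 3 and finishes at hour 9.
Dimensional inspection waits on cutting (finishes hour 9), so it starts at hour 9 and finishes at 9 + 1 = hour 10.
Surface grinding needs all of material receipt (finishes hour 3); cutting (finishes hour 9). That puts its earliest start at hour 9; it finishes at 9 + 5 = hour 14.
Deburring needs all of cutting (finishes hour 9, plus 3-hour gap → hour 12); material receipt (finishes hour 3). That puts its earliest start at hour 12; it finishes at 12 + 8 = hour 20.
Final packaging needs all of deburring (finishes hour 20, plus 2-hour gap → hour 22); surface grinding (finishes hour 14). That puts its earliest start at hour 22; it finishes at 22 + 3 = hour 25.
All tasks are finished once the last one completes. Finish times: Material receipt at 3, Cutting at 9, Deburring at 20, Surface grinding at 14, Dimensional inspection at 10, Sub-assembly at 11, Final packaging at 25. The latest is hour 25.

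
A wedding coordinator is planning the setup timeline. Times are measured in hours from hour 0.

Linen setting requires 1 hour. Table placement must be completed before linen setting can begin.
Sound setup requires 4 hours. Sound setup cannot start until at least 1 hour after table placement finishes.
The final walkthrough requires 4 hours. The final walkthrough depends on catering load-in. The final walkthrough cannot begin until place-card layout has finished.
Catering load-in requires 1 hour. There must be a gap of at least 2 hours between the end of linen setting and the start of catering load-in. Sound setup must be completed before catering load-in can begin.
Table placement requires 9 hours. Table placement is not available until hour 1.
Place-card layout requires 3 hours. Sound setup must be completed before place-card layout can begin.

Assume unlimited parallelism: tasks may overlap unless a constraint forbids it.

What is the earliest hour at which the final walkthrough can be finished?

Table placement waits on its own release at hour 1, so it starts at hour 1 and finishes at 1 + 9 = hour 10.
Sound setup waits on table placement (finishes hour 10, plus 1-hour gap → hour 11), so it starts at hour 11 and finishes at 11 + 4 = hour 15.
Place-card layout waits on sound setup (finishes hour 15), so it starts at hour 15 and finishes at 15 + 3 = hour 18.
Linen setting waits on table placement (finishes hour 10), so it starts at hour 10 and finishes at 10 + 1 = hour 11.
Catering load-in needs all of linen setting (finishes hour 11, plus 2-hour gap → hour 13); sound setup (finishes hour 15). That puts its earliest start at hour 15; it finishes at 15 + 1 = hour 16.
The final walkthrough cannot start until catering load-in (finishes hour 16); place-card layout (finishes hour 18). The controlling bound is hour 18, so the final walkthrough finishes at 18 + 4 = hour 22.

22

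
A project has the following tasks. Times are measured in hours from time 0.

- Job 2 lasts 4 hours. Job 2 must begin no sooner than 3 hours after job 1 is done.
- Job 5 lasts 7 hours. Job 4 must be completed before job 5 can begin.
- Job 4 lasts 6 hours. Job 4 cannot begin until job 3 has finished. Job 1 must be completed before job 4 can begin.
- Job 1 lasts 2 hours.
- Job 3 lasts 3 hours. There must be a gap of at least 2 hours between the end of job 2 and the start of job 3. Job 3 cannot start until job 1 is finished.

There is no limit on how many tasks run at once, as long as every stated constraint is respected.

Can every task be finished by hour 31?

Yes

Job 1 can start immediately at hour 0; it finishes at hour 2.
After job 1 (finishes hour 2, plus 3-hour gap → hour 5), job 2 can start at hour 5 and finishes at hour 9.
Job 3 has to wait for job 2 (finishes hour 9, plus 2-hour gap → hour 11); job 1 (finishes hour 2). The latest of these is hour 11, so job 3 runs hour 11 to 11 + 3 = hour 14.
Job 4 has to wait for job 3 (finishes hour 14); job 1 (finishes hour 2). The latest of these is hour 14, so job 4 runs hour 14 to 14 + 6 = hour 20.
After job 4 (finishes hour 20), job 5 can start at hour 20 and finishes at hour 27.
Every task is finished by hour 27, which is no later than the deadline of 31, so the schedule is feasible.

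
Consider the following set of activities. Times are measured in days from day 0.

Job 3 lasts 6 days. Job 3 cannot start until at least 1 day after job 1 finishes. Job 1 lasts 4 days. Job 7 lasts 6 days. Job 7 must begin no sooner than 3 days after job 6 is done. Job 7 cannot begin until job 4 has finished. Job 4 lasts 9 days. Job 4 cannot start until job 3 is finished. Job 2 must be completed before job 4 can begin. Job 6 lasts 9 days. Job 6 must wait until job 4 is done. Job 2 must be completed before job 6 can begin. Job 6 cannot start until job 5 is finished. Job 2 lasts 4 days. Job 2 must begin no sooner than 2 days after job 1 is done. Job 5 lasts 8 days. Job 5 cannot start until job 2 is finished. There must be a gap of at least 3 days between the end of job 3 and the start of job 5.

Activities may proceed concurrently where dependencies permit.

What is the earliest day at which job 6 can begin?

22

Job 1 can start immediately at day 0; it finishes at day 4.
After job 1 (finishes day 4, plus 1-day gap → day 5), job 3 can start at day 5 and finishes at day 11.
Job 2 cannot begin until job 1 (finishes day 4, plus 2-day gap → day 6). It runs from day 6 to 6 + 4 = day 10.
Job 5 needs all of job 2 (finishes day 10); job 3 (finishes day 11, plus 3-day gap → day 14). That puts its earliest start at day 14; it finishes at 14 + 8 = day 22.
Job 4 cannot start until job 3 (finishes day 11); job 2 (finishes day 10). The controlling bound is day 11, so job 4 finishes at 11 + 9 = day 20.
Job 6 waits on job 4 (finishes day 20); job 2 (finishes day 10); job 5 (finishes day 22). The latest of these is day 22, which is the earliest job 6 can start.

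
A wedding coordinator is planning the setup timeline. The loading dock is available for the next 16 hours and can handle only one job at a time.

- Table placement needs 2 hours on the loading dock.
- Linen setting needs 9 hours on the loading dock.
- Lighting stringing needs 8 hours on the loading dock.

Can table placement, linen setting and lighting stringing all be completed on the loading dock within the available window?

No

Running back to back, the jobs need 2 + 9 + 8 = 19 hours on the loading dock.
Since 19 > 16, they cannot all fit.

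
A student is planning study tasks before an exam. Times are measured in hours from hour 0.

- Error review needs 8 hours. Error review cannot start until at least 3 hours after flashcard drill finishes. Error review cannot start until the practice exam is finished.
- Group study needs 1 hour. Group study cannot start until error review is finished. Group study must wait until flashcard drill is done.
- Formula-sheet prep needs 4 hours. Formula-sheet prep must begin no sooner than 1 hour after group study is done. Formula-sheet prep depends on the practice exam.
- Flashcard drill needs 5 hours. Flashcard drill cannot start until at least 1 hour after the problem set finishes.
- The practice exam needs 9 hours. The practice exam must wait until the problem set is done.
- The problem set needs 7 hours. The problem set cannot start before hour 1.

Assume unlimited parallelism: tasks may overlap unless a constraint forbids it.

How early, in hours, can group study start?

25

After its own release at hour 1, the problem set can start at hour 1 and finishes at hour 8.
The practice exam waits on the problem set (finishes hour 8), so it starts at hour 8 and finishes at 8 + 9 = hour 17.
After the problem set (finishes hour 8, plus 1-hour gap → hour 9), flashcard drill can start at hour 9 and finishes at hour 14.
Error review cannot start until flashcard drill (finishes hour 14, plus 3-hour gap → hour 17); the practice exam (finishes hour 17). The controlling bound is hour 17, so error review finishes at 17 + 8 = hour 25.
Group study waits on error review (finishes hour 25); flashcard drill (finishes hour 14). The latest of these is hour 25, which is the earliest group study can start.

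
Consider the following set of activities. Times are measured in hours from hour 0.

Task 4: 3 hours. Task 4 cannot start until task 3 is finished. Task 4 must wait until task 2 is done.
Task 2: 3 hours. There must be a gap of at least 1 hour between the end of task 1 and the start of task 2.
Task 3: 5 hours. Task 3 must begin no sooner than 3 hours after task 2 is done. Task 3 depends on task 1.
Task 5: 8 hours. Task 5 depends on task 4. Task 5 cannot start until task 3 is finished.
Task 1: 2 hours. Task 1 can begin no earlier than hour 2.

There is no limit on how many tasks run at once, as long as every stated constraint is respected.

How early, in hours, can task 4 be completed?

After its own release at hour 2, task 1 can start at hour 2 and finishes at hour 4.
Task 2 waits on task 1 (finishes hour 4, plus 1-hour gap → hour 5), so it starts at hour 5 and finishes at 5 + 3 = hour 8.
Task 3 has to wait for task 2 (finishes hour 8, plus 3-hour gap → hour 11); task 1 (finishes hour 4). The latest of these is hour 11, so task 3 runs hour 11 to 11 + 5 = hour 16.
Task 4 cannot start until task 3 (finishes hour 16); task 2 (finishes hour 8). The controlling bound is hour 16, so task 4 finishes at 16 + 3 = hour 19.

19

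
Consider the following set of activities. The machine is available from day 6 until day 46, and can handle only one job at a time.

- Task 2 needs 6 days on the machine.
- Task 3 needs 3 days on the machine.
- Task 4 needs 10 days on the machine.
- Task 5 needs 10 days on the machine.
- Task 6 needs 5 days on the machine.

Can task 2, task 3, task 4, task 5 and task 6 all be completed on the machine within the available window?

The machine window is 46 − 6 = 40 days.
Running back to back, the jobs need 6 + 3 + 10 + 10 + 5 = 34 days on the machine.
Since 34 ≤ 40, they fit within the window.

Yes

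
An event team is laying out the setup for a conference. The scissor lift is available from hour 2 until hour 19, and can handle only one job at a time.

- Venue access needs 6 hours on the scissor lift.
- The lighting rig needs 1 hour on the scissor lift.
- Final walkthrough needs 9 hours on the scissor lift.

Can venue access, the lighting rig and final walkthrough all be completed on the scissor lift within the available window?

The scissor lift window is 19 − 2 = 17 hours.
Running back to back, the jobs need 6 + 1 + 9 = 16 hours on the scissor lift.
Since 16 ≤ 17, they fit within the window.

Yes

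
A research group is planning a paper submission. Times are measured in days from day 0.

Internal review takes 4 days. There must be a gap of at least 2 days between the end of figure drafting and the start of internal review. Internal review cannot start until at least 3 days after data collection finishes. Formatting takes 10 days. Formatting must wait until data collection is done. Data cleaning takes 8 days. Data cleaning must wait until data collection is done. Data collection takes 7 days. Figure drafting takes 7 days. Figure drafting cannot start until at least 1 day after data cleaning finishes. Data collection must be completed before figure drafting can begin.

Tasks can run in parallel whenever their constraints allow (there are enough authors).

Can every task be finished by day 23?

Nothing blocks data collection, so it runs from day 0 to day 7.
Formatting cannot begin until data collection (finishes day 7). It runs from day 7 to 7 + 10 = day 17.
Data cleaning waits on data collection (finishes day 7), so it starts at day 7 and finishes at 7 + 8 = day 15.
Figure drafting has to wait for data cleaning (finishes day 15, plus 1-day gap → day 16); data collection (finishes day 7). The latest of these is day 16, so figure drafting runs day 16 to 16 + 7 = day 23.
Internal review needs all of figure drafting (finishes day 23, plus 2-day gap → day 25); data collection (finishes day 7, plus 3-day gap → day 10). That puts its earliest start at day 25; it finishes at 25 + 4 = day 29.
The earliest everything can be done is day 29, which is after the deadline of 23, so it is not possible.

No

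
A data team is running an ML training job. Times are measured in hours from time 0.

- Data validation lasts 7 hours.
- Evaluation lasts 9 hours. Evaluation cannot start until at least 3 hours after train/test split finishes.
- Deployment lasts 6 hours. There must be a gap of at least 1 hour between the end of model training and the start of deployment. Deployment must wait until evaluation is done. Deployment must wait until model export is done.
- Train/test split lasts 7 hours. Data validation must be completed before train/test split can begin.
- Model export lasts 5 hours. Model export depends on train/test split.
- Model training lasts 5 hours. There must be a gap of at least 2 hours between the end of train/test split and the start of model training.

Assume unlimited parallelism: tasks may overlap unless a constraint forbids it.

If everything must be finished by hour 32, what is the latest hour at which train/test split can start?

7

Deployment has no dependents, so it just needs to finish by hour 32. Starting by 32 − 6 = hour 26 achieves that.
Model training must finish before deployment (must start by hour 26, minus 1-hour gap → hour 25). With a 5-hour duration, model training must start by 25 − 5 = hour 20.
Evaluation must finish before deployment (must start by hour 26). With a 9-hour duration, evaluation must start by 26 − 9 = hour 17.
Since deployment (must start by hour 26) depends on it, model export must finish by hour 26. Backing off its 5-hour duration gives a latest start of hour 21.
Train/test split must finish in time for model training (must start by hour 20, minus 2-hour gap → hour 18); evaluation (must start by hour 17, minus 3-hour gap → hour 14); model export (must start by hour 21). The tightest is hour 14, so train/test split must start by 14 − 7 = hour 7.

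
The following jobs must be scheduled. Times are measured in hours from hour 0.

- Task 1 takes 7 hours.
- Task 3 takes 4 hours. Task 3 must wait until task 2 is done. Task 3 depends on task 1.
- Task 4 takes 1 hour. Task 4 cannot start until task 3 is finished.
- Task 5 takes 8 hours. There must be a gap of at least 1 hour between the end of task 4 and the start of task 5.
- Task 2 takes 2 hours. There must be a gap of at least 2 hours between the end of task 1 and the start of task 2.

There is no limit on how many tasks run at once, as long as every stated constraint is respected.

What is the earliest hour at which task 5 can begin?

17

Task 1 has no prerequisites, so it starts at hour 0 and finishes at hour 7.
Task 2 cannot begin until task 1 (finishes hour 7, plus 2-hour gap → hour 9). It runs from hour 9 to 9 + 2 = hour 11.
Task 3 needs all of task 2 (finishes hour 11); task 1 (finishes hour 7). That puts its earliest start at hour 11; it finishes at 11 + 4 = hour 15.
Task 4 cannot begin until task 3 (finishes hour 15). It runs from hour 15 to 15 + 1 = hour 16.
Task 5 waits on task 4 (finishes hour 16, plus 1-hour gap → hour 17), so the earliest it can start is hour 17.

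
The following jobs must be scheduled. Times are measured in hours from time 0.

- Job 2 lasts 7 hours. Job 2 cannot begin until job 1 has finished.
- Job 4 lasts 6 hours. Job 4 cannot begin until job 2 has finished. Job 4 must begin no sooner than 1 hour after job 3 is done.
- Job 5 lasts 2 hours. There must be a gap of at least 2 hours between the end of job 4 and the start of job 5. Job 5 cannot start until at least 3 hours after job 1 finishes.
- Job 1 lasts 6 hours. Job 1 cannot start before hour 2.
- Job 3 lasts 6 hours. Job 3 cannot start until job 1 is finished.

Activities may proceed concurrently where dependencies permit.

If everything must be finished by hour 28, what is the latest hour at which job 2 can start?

11

Job 5 has no dependents, so it just needs to finish by hour 28. Starting by 28 − 2 = hour 26 achieves that.
Job 4 must finish before job 5 (must start by hour 26, minus 2-hour gap → hour 24). With a 6-hour duration, job 4 must start by 24 − 6 = hour 18.
Since job 4 (must start by hour 18) depends on it, job 2 must finish by hour 18. Backing off its 7-hour duration gives a latest start of hour 11.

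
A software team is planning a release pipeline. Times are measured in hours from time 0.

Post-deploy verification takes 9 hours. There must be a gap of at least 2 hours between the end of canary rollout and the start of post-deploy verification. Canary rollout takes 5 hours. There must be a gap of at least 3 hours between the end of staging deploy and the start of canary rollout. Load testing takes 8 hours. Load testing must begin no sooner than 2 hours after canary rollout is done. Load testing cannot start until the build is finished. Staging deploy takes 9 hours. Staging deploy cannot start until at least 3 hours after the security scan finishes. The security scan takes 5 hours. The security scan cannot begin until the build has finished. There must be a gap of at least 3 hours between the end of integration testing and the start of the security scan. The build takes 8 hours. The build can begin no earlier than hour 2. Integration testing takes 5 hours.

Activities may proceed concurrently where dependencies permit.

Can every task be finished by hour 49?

Nothing blocks integration testing, so it runs from hour 0 to hour 5.
The build waits on its own release at hour 2, so it starts at hour 2 and finishes at 2 + 8 = hour 10.
The security scan cannot start until the build (finishes hour 10); integration testing (finishes hour 5, plus 3-hour gap → hour 8). The controlling bound is hour 10, so the security scan finishes at 10 + 5 = hour 15.
After the security scan (finishes hour 15, plus 3-hour gap → hour 18), staging deploy can start at hour 18 and finishes at hour 27.
Canary rollout cannot begin until staging deploy (finishes hour 27, plus 3-hour gap → hour 30). It runs from hour 30 to 30 + 5 = hour 35.
Post-deploy verification cannot begin until canary rollout (finishes hour 35, plus 2-hour gap → hour 37). It runs from hour 37 to 37 + 9 = hour 46.
Load testing needs all of canary rollout (finishes hour 35, plus 2-hour gap → hour 37); the build (finishes hour 10). That puts its earliest start at hour 37; it finishes at 37 + 8 = hour 45.
Every task is finished by hour 46, which is no later than the deadline of 49, so the schedule is feasible.

Yes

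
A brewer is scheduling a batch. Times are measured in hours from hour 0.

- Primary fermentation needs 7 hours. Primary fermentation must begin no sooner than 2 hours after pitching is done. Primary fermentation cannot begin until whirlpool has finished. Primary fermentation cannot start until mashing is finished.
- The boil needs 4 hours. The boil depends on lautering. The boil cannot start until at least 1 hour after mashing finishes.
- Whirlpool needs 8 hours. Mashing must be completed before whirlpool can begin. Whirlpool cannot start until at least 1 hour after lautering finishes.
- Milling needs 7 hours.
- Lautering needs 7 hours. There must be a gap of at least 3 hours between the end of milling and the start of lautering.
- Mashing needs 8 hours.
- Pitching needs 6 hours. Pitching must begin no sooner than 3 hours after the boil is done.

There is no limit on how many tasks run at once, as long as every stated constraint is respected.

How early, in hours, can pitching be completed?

Nothing blocks mashing, so it runs from hour 0 to hour 8.
Milling has no prerequisites, so it starts at hour 0 and finishes at hour 7.
Lautering waits on milling (finishes hour 7, plus 3-hour gap → hour 10), so it starts at hour 10 and finishes at 10 + 7 = hour 17.
The boil needs all of lautering (finishes hour 17); mashing (finishes hour 8, plus 1-hour gap → hour 9). That puts its earliest start at hour 17; it finishes at 17 + 4 = hour 21.
Pitching cannot begin until the boil (finishes hour 21, plus 3-hour gap → hour 24). It runs from hour 24 to 24 + 6 = hour 30.

30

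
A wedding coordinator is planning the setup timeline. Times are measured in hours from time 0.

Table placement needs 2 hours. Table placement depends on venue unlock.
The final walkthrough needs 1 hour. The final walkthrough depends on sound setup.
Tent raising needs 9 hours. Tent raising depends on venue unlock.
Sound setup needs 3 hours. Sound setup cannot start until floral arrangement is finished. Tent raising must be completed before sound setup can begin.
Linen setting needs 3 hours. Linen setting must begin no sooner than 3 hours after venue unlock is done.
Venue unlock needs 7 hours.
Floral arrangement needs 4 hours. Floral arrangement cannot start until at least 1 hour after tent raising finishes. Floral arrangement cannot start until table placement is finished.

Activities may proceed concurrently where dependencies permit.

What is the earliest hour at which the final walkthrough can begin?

Venue unlock has no prerequisites, so it starts at hour 0 and finishes at hour 7.
Table placement waits on venue unlock (finishes hour 7), so it starts at hour 7 and finishes at 7 + 2 = hour 9.
Tent raising waits on venue unlock (finishes hour 7), so it starts at hour 7 and finishes at 7 + 9 = hour 16.
For floral arrangement: tent raising (finishes hour 16, plus 1-hour gap → hour 17); table placement (finishes hour 9). Taking the maximum gives a start of hour 17, and it finishes at 17 + 4 = hour 21.
For sound setup: floral arrangement (finishes hour 21); tent raising (finishes hour 16). Taking the maximum gives a start of hour 21, and it finishes at 21 + 3 = hour 24.
The final walkthrough waits on sound setup (finishes hour 24), so the earliest it can start is hour 24.

24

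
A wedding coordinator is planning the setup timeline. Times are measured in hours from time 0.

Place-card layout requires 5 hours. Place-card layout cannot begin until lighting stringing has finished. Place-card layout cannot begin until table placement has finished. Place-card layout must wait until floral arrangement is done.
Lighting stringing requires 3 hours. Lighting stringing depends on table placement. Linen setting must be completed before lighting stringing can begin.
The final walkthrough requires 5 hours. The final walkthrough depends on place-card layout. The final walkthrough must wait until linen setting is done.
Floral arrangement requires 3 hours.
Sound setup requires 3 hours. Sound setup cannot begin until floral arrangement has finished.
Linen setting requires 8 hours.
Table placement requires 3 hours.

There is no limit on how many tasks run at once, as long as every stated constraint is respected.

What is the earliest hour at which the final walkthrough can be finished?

Floral arrangement has no prerequisites, so it starts at hour 0 and finishes at hour 3.
Nothing blocks linen setting, so it runs from hour 0 to hour 8.
Table placement can start immediately at hour 0; it finishes at hour 3.
Lighting stringing cannot start until table placement (finishes hour 3); linen setting (finishes hour 8). The controlling bound is hour 8, so lighting stringing finishes at 8 + 3 = hour 11.
Place-card layout cannot start until lighting stringing (finishes hour 11); table placement (finishes hour 3); floral arrangement (finishes hour 3). The controlling bound is hour 11, so place-card layout finishes at 11 + 5 = hour 16.
For the final walkthrough: place-card layout (finishes hour 16); linen setting (finishes hour 8). Taking the maximum gives a start of hour 16, and it finishes at 16 + 5 = hour 21.

21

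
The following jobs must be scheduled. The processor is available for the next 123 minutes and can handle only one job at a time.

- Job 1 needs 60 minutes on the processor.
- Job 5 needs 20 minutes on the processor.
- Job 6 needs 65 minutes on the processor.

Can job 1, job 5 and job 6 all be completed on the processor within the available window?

No

Running back to back, the jobs need 60 + 20 + 65 = 145 minutes on the processor.
Since 145 > 123, they cannot all fit.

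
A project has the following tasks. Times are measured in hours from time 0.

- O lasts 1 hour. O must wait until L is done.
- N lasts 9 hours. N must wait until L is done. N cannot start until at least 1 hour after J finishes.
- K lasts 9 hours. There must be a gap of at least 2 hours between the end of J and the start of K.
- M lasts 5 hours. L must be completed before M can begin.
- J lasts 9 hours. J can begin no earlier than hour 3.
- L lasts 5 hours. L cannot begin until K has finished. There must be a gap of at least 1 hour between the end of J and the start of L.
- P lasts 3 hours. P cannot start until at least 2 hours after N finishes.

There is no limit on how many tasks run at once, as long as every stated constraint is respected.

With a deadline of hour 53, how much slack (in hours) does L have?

J waits on its own release at hour 3, so it starts at hour 3 and finishes at 3 + 9 = hour 12.
K waits on J (finishes hour 12, plus 2-hour gap → hour 14), so it starts at hour 14 and finishes at 14 + 9 = hour 23.
L has to wait for K (finishes hour 23); J (finishes hour 12, plus 1-hour gap → hour 13). The latest of these is hour 23, so L runs hour 23 to 23 + 5 = hour 28.

Working backward from the deadline:
To finish by hour 53, M (duration 5) must start no later than hour 48.
Nothing follows P; the deadline of hour 53 is its only limit. It must start by 53 − 3 = hour 50.
N feeds into P (must start by hour 50, minus 2-hour gap → hour 48); so N must finish by hour 48 and therefore start by hour 39.
O must finish by hour 53; it takes 1 hour, so it must start by 53 − 1 = hour 52.
L has several dependents: M (must start by hour 48); N (must start by hour 39); O (must start by hour 52). The earliest of those limits is hour 39, so L must start by 39 − 5 = hour 34.
So L can start as early as hour 23 and as late as hour 34, giving 34 − 23 = 11 hours of slack.

11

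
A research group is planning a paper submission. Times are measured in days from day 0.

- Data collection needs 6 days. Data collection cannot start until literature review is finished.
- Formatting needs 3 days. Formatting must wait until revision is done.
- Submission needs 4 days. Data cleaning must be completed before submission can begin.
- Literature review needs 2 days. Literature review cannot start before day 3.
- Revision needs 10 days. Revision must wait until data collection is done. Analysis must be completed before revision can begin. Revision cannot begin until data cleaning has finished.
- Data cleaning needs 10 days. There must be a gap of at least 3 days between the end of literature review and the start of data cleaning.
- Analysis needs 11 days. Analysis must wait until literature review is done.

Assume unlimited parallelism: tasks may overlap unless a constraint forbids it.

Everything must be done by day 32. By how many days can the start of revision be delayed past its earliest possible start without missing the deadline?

1

After its own release at day 3, literature review can start at day 3 and finishes at day 5.
After literature review (finishes day 5), analysis can start at day 5 and finishes at day 16.
After literature review (finishes day 5, plus 3-day gap → day 8), data cleaning can start at day 8 and finishes at day 18.
After literature review (finishes day 5), data collection can start at day 5 and finishes at day 11.
Revision needs all of data collection (finishes day 11); analysis (finishes day 16); data cleaning (finishes day 18). That puts its earliest start at day 18; it finishes at 18 + 10 = day 28.

Working backward from the deadline:
Formatting must finish by day 32; it takes 3 days, so it must start by 32 − 3 = day 29.
Revision has to be done before formatting (must start by day 29). That means finishing by day 29, i.e. starting by 29 − 10 = day 19.
So revision can start as early as day 18 and as late as day 19, giving 19 − 18 = 1 day of slack.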